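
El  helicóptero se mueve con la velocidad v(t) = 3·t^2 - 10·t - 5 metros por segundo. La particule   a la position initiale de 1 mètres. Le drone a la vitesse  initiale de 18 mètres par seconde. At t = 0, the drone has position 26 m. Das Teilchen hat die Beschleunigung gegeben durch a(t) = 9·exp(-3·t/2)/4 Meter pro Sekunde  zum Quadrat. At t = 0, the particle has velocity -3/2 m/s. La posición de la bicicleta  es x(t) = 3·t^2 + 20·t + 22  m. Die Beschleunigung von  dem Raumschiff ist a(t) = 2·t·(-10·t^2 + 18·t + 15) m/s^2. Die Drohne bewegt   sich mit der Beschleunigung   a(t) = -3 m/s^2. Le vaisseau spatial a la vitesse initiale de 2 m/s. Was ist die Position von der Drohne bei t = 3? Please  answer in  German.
Ausgehend von der Beschleunigung a(t) = -3, nehmen wir 2 Integrale. Die Stammfunktion von der Beschleunigung ist die Geschwindigkeit. Mit v(0) = 18 erhalten wir v(t) = 18 - 3·t. Mit ∫v(t)dt und Anwendung von x(0) = 26, finden wir x(t) = -3·t^2/2 + 18·t + 26. Mit x(t) = -3·t^2/2 + 18·t + 26 und Einsetzen von t = 3, finden wir x = 133/2.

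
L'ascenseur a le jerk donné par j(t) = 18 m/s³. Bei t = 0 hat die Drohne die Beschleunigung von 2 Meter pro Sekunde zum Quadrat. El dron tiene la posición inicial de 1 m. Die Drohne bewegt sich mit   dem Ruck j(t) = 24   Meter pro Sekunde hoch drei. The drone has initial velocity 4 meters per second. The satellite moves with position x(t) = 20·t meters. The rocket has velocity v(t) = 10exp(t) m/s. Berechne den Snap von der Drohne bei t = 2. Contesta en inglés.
We must differentiate our jerk equation j(t) = 24 1 time. Differentiating jerk, we get snap: s(t) = 0. Using s(t) = 0 and substituting t = 2, we find s = 0.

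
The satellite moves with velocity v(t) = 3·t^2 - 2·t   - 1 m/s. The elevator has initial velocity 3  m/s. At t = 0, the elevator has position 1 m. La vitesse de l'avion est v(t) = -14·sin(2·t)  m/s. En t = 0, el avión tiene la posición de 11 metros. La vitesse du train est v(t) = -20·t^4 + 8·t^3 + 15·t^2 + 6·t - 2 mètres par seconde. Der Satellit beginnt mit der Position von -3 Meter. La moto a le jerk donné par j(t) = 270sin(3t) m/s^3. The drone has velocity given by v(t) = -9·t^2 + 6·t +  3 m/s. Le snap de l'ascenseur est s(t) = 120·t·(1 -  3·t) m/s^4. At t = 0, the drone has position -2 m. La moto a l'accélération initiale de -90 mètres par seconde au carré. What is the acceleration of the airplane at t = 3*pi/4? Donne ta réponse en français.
Nous devons dériver notre équation de la vitesse v(t) = -14·sin(2·t) 1 fois. La dérivée de la vitesse donne l'accélération: a(t) = -28·cos(2·t). Nous avons l'accélération a(t) = -28·cos(2·t). En substituant t = 3*pi/4: a(3*pi/4) = 0.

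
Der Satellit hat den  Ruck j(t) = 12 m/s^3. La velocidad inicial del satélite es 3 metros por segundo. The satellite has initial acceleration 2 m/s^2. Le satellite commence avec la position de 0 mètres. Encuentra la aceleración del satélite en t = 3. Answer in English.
We need to integrate our jerk equation j(t) = 12 1 time. Finding the antiderivative of j(t) and using a(0) = 2: a(t) = 12·t + 2. Using a(t) = 12·t + 2 and substituting t = 3, we find a = 38.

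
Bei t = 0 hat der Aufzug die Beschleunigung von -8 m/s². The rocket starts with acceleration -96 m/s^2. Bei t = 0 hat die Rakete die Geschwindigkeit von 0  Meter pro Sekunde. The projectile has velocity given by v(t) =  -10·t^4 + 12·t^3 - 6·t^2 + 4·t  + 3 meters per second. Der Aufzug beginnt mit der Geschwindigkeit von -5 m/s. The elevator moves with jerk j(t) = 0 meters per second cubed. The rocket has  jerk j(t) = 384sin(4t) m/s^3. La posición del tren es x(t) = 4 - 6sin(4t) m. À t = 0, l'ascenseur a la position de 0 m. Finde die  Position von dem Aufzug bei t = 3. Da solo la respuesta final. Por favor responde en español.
x(3) = -51.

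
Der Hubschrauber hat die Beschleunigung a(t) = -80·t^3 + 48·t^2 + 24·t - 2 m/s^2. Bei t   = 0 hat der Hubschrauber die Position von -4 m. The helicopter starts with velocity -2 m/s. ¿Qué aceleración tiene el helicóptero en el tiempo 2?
Usando a(t) = -80·t^3 + 48·t^2 + 24·t - 2 y sustituyendo t = 2, encontramos a = -402.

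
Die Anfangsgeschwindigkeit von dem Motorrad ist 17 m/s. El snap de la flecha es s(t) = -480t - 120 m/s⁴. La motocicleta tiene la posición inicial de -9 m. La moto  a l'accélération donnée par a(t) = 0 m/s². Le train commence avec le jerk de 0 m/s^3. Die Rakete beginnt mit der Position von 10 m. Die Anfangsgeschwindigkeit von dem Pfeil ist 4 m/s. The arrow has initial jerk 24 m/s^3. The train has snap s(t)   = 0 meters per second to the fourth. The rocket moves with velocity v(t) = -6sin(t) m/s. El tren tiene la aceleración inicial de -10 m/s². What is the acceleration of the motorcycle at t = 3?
Using a(t) = 0 and substituting t = 3, we find a = 0.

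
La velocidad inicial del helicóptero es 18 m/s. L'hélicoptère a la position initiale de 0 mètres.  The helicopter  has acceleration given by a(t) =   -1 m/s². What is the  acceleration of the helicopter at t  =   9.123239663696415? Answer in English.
We have acceleration a(t) = -1. Substituting t = 9.123239663696415: a(9.123239663696415) = -1.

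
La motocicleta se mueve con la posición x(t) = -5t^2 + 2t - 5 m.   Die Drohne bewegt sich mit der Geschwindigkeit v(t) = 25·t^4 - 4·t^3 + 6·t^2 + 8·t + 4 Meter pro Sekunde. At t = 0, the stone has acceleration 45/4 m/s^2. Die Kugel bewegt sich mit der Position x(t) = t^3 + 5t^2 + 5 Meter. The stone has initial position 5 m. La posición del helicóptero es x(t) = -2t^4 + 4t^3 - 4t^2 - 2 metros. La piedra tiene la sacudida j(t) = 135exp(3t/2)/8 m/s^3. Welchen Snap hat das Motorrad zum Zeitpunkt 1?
Ausgehend von der Position x(t) = -5·t^2 + 2·t - 5, nehmen wir 4 Ableitungen. Durch Ableiten von der Position erhalten wir die Geschwindigkeit: v(t) = 2 - 10·t. Durch Ableiten von der Geschwindigkeit erhalten wir die Beschleunigung: a(t) = -10. Die Ableitung von der Beschleunigung ergibt den Ruck: j(t) = 0. Die Ableitung von dem Ruck ergibt den Snap: s(t) = 0. Wir haben den Snap s(t) = 0. Durch Einsetzen von t = 1: s(1) = 0.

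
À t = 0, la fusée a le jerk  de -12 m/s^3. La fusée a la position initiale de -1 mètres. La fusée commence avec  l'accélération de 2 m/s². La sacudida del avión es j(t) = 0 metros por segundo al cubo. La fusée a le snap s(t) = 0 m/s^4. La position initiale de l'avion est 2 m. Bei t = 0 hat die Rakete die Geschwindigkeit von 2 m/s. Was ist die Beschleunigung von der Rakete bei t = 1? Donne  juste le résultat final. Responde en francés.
La réponse est -10.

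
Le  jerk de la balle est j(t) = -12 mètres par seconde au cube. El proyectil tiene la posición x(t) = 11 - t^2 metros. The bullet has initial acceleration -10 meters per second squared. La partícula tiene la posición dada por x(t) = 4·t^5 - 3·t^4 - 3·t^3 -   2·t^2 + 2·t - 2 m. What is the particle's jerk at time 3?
To solve this, we need to take 3 derivatives of our position equation x(t) = 4·t^5 - 3·t^4 - 3·t^3 - 2·t^2 + 2·t - 2. Taking d/dt of x(t), we find v(t) = 20·t^4 - 12·t^3 - 9·t^2 - 4·t + 2. The derivative of velocity gives acceleration: a(t) = 80·t^3 - 36·t^2 - 18·t - 4. Differentiating acceleration, we get jerk: j(t) = 240·t^2 - 72·t - 18. Using j(t) = 240·t^2 - 72·t - 18 and substituting t = 3, we find j = 1926.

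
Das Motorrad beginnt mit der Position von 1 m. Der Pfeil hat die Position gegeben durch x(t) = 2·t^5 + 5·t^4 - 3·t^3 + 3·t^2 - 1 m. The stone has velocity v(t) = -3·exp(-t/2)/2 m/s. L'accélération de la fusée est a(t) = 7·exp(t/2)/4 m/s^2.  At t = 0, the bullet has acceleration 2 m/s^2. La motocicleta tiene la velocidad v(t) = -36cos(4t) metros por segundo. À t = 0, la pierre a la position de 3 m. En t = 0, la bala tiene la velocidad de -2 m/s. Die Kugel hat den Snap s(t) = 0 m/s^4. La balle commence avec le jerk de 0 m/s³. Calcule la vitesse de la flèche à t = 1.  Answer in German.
Ausgehend von der Position x(t) = 2·t^5 + 5·t^4 - 3·t^3 + 3·t^2 - 1, nehmen wir 1 Ableitung. Durch Ableiten von der Position erhalten wir die Geschwindigkeit: v(t) = 10·t^4 + 20·t^3 - 9·t^2 + 6·t. Mit v(t) = 10·t^4 + 20·t^3 - 9·t^2 + 6·t und Einsetzen von t = 1, finden wir v = 27.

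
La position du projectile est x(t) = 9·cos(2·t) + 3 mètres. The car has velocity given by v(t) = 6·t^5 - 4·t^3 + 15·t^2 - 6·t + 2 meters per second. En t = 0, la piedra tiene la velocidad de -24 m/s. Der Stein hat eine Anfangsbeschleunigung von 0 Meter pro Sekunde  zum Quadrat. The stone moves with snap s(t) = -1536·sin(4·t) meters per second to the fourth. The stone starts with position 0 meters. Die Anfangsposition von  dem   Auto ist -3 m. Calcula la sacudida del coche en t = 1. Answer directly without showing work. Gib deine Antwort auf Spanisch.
La respuesta es 126.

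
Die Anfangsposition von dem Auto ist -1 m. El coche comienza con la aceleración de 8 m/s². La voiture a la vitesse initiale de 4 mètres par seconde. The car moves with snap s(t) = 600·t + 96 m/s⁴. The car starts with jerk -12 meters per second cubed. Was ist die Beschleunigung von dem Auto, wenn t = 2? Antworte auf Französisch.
Nous devons trouver l'intégrale de notre équation du snap s(t) = 600·t + 96 2 fois. En intégrant le snap et en utilisant la condition initiale j(0) = -12, nous obtenons j(t) = 300·t^2 + 96·t - 12. L'intégrale du jerk, avec a(0) = 8, donne l'accélération: a(t) = 100·t^3 + 48·t^2 - 12·t + 8. En utilisant a(t) = 100·t^3 + 48·t^2 - 12·t + 8 et en substituant t = 2, nous trouvons a = 976.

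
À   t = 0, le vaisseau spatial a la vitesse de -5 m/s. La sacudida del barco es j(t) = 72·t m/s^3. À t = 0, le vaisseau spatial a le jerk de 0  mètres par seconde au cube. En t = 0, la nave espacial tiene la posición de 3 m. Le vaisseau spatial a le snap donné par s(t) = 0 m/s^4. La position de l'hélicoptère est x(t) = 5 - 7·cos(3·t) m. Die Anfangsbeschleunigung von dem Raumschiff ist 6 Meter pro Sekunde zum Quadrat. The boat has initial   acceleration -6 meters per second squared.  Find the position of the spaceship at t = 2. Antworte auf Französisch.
Nous devons trouver la primitive de notre équation du snap s(t) = 0 4 fois. La primitive du snap, avec j(0) = 0, donne le jerk: j(t) = 0. En intégrant le jerk et en utilisant la condition initiale a(0) = 6, nous obtenons a(t) = 6. La primitive de l'accélération, avec v(0) = -5, donne la vitesse: v(t) = 6·t - 5. L'intégrale de la vitesse, avec x(0) = 3, donne la position: x(t) = 3·t^2 - 5·t + 3. Nous avons la position x(t) = 3·t^2 - 5·t + 3. En substituant t = 2: x(2) = 5.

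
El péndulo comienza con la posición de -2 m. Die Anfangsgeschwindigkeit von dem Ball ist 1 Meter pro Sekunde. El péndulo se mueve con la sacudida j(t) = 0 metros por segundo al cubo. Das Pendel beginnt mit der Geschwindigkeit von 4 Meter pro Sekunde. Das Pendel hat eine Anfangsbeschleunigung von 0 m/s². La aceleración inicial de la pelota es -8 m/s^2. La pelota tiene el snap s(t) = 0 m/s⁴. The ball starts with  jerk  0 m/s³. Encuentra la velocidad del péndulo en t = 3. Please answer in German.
Wir müssen unsere Gleichung für den Ruck j(t) = 0 2-mal integrieren. Mit ∫j(t)dt und Anwendung von a(0) = 0, finden wir a(t) = 0. Durch Integration von der Beschleunigung und Verwendung der Anfangsbedingung v(0) = 4, erhalten wir v(t) = 4. Wir haben die Geschwindigkeit v(t) = 4. Durch Einsetzen von t = 3: v(3) = 4.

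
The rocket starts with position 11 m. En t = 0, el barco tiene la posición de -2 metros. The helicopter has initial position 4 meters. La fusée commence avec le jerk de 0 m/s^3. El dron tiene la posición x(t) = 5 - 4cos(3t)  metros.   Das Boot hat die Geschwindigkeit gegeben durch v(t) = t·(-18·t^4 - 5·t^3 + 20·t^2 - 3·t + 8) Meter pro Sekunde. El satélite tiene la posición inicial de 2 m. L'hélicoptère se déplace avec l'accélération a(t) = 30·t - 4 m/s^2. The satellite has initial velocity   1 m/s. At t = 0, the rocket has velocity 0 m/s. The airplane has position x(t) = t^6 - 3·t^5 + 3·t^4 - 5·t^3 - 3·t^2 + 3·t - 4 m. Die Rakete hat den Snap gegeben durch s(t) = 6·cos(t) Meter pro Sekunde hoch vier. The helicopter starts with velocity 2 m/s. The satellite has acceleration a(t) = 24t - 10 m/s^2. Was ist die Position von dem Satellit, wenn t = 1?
Wir müssen das Integral unserer Gleichung für die Beschleunigung a(t) = 24·t - 10 2-mal finden. Das Integral von der Beschleunigung, mit v(0) = 1, ergibt die Geschwindigkeit: v(t) = 12·t^2 - 10·t + 1. Das Integral von der Geschwindigkeit, mit x(0) = 2, ergibt die Position: x(t) = 4·t^3 - 5·t^2 + t + 2. Mit x(t) = 4·t^3 - 5·t^2 + t + 2 und Einsetzen von t = 1, finden wir x = 2.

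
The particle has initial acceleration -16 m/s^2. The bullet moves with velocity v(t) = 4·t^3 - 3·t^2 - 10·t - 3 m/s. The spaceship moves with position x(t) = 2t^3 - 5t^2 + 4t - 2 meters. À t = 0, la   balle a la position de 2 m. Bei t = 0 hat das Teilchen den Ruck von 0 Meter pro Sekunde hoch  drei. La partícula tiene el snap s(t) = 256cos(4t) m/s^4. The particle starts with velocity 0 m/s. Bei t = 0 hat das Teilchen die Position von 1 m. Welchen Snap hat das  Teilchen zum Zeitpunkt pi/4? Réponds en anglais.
Using s(t) = 256·cos(4·t) and substituting t = pi/4, we find s = -256.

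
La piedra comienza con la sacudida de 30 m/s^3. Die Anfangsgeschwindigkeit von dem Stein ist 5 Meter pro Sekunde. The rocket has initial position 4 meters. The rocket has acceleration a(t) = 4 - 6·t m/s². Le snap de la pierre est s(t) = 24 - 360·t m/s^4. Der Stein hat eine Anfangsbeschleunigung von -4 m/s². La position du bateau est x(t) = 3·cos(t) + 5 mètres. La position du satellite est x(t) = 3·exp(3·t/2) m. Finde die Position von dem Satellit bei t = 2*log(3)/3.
Wir haben die Position x(t) = 3·exp(3·t/2). Durch Einsetzen von t = 2*log(3)/3: x(2*log(3)/3) = 9.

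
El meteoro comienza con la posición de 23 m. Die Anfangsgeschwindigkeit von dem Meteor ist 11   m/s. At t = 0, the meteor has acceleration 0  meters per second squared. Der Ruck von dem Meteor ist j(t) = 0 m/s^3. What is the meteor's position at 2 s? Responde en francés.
Nous devons trouver l'intégrale de notre équation du jerk j(t) = 0 3 fois. En prenant ∫j(t)dt et en appliquant a(0) = 0, nous trouvons a(t) = 0. En intégrant l'accélération et en utilisant la condition initiale v(0) = 11, nous obtenons v(t) = 11. En intégrant la vitesse et en utilisant la condition initiale x(0) = 23, nous obtenons x(t) = 11·t + 23. De l'équation de la position x(t) = 11·t + 23, nous substituons t = 2 pour obtenir x = 45.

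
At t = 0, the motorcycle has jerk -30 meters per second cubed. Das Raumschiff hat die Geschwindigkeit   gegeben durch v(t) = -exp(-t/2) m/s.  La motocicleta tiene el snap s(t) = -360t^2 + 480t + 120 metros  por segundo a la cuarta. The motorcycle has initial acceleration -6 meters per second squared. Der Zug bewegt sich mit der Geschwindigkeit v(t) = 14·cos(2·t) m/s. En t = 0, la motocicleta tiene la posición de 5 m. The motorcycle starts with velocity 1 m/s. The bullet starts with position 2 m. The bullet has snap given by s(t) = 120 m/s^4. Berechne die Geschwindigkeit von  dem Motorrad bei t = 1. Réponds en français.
Nous devons intégrer notre équation du snap s(t) = -360·t^2 + 480·t + 120 3 fois. En intégrant le snap et en utilisant la condition initiale j(0) = -30, nous obtenons j(t) = -120·t^3 + 240·t^2 + 120·t - 30. En prenant ∫j(t)dt et en appliquant a(0) = -6, nous trouvons a(t) = -30·t^4 + 80·t^3 + 60·t^2 - 30·t - 6. En intégrant l'accélération et en utilisant la condition initiale v(0) = 1, nous obtenons v(t) = -6·t^5 + 20·t^4 + 20·t^3 - 15·t^2 - 6·t + 1. De l'équation de la vitesse v(t) = -6·t^5 + 20·t^4 + 20·t^3 - 15·t^2 - 6·t + 1, nous substituons t = 1 pour obtenir v = 14.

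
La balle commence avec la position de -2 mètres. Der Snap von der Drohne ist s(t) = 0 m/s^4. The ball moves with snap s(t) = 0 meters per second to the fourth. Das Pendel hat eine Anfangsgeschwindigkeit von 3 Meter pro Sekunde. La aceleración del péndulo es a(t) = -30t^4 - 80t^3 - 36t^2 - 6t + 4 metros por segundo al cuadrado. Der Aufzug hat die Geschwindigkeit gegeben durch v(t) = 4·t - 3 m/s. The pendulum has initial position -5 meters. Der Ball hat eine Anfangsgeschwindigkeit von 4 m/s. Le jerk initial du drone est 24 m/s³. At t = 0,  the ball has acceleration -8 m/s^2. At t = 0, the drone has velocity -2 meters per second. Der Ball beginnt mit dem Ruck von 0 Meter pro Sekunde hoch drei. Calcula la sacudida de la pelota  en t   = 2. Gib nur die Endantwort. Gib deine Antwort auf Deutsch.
Der Ruck bei t = 2 ist j = 0.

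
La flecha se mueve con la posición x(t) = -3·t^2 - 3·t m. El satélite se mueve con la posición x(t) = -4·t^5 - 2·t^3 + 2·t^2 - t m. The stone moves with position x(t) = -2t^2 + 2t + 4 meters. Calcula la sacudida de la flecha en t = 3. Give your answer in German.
Ausgehend von der Position x(t) = -3·t^2 - 3·t, nehmen wir 3 Ableitungen. Durch Ableiten von der Position erhalten wir die Geschwindigkeit: v(t) = -6·t - 3. Mit d/dt von v(t) finden wir a(t) = -6. Die Ableitung von der Beschleunigung ergibt den Ruck: j(t) = 0. Wir haben den Ruck j(t) = 0. Durch Einsetzen von t = 3: j(3) = 0.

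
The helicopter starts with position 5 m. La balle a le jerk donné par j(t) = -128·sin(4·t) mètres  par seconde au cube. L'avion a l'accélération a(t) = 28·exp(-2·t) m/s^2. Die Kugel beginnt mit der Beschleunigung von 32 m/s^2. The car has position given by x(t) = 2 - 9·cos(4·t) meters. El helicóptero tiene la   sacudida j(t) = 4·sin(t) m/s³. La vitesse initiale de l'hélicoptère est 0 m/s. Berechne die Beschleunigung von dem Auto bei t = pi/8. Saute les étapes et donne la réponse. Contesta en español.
En t = pi/8, a = 0.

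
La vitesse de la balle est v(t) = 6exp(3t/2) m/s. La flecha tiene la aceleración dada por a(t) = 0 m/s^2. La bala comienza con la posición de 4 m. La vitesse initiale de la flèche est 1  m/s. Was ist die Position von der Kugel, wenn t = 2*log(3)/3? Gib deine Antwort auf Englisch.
To solve this, we need to take 1 antiderivative of our velocity equation v(t) = 6·exp(3·t/2). The integral of velocity is position. Using x(0) = 4, we get x(t) = 4·exp(3·t/2). Using x(t) = 4·exp(3·t/2) and substituting t = 2*log(3)/3, we find x = 12.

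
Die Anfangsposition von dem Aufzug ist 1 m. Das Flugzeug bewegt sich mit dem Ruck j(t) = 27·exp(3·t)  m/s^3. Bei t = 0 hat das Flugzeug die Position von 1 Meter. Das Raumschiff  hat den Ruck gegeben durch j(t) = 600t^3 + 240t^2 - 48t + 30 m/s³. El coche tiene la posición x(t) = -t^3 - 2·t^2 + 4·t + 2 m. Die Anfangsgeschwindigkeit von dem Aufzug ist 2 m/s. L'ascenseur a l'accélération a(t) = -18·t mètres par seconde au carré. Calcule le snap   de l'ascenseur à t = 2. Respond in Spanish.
Para resolver esto, necesitamos tomar 2 derivadas de nuestra ecuación de la aceleración a(t) = -18·t. La derivada de la aceleración da la sacudida: j(t) = -18. Tomando d/dt de j(t), encontramos s(t) = 0. De la ecuación del snap s(t) = 0, sustituimos t = 2 para obtener s = 0.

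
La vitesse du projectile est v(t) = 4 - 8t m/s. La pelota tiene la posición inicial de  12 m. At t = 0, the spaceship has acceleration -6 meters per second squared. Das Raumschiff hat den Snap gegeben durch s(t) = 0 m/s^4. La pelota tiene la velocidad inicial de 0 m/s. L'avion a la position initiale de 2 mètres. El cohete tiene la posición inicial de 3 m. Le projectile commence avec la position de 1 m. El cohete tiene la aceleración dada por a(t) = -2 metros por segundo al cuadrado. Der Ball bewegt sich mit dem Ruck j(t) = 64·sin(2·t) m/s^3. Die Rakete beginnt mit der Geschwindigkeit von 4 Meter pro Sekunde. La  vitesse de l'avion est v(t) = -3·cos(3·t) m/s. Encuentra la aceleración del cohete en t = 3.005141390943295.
Tenemos la aceleración a(t) = -2. Sustituyendo t = 3.005141390943295: a(3.005141390943295) = -2.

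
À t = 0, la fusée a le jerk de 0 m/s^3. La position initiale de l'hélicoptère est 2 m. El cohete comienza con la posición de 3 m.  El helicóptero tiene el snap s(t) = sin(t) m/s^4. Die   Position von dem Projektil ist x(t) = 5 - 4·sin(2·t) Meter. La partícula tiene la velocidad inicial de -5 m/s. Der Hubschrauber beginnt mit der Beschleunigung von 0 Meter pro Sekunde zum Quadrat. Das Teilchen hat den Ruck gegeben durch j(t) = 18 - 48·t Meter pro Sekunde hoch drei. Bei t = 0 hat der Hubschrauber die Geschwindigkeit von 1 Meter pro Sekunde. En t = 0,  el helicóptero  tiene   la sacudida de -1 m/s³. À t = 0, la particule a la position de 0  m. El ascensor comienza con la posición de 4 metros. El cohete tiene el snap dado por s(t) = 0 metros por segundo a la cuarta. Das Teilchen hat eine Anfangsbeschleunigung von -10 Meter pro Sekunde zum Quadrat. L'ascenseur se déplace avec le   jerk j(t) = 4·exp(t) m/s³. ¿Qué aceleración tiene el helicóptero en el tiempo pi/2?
Partiendo del snap s(t) = sin(t), tomamos 2 antiderivadas. La antiderivada del snap es la sacudida. Usando j(0) = -1, obtenemos j(t) = -cos(t). La antiderivada de la sacudida es la aceleración. Usando a(0) = 0, obtenemos a(t) = -sin(t). De la ecuación de la aceleración a(t) = -sin(t), sustituimos t = pi/2 para obtener a = -1.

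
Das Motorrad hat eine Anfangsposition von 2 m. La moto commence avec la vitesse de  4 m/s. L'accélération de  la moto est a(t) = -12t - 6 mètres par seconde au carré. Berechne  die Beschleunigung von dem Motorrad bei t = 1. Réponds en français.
En utilisant a(t) = -12·t - 6 et en substituant t = 1, nous trouvons a = -18.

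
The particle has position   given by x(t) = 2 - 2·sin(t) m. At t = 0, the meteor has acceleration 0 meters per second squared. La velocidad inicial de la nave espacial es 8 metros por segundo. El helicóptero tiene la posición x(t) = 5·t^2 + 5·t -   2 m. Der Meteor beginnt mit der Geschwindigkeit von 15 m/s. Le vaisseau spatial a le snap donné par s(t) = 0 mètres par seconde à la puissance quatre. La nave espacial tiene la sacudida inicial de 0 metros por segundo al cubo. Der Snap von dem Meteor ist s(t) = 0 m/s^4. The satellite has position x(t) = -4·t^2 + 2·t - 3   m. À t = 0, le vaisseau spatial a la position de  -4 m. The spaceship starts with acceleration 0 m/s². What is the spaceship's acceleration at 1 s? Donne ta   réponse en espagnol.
Para resolver esto, necesitamos tomar 2 antiderivadas de nuestra ecuación del snap s(t) = 0. Integrando el snap y usando la condición inicial j(0) = 0, obtenemos j(t) = 0. La antiderivada de la sacudida, con a(0) = 0, da la aceleración: a(t) = 0. Tenemos la aceleración a(t) = 0. Sustituyendo t = 1: a(1) = 0.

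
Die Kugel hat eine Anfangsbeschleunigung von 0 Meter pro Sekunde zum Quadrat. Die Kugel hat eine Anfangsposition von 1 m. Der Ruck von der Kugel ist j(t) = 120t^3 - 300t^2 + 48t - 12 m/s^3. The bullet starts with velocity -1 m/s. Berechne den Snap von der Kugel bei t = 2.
Ausgehend von dem Ruck j(t) = 120·t^3 - 300·t^2 + 48·t - 12, nehmen wir 1 Ableitung. Durch Ableiten von dem Ruck erhalten wir den Snap: s(t) = 360·t^2 - 600·t + 48. Wir haben den Snap s(t) = 360·t^2 - 600·t + 48. Durch Einsetzen von t = 2: s(2) = 288.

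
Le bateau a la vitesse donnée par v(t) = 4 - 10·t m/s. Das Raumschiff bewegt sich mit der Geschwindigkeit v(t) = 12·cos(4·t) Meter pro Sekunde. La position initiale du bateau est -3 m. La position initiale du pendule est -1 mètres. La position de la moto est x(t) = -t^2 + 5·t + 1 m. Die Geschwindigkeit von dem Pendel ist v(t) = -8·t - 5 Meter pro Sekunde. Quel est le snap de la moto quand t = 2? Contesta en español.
Debemos derivar nuestra ecuación de la posición x(t) = -t^2 + 5·t + 1 4 veces. La derivada de la posición da la velocidad: v(t) = 5 - 2·t. La derivada de la velocidad da la aceleración: a(t) = -2. Derivando la aceleración, obtenemos la sacudida: j(t) = 0. La derivada de la sacudida da el snap: s(t) = 0. Tenemos el snap s(t) = 0. Sustituyendo t = 2: s(2) = 0.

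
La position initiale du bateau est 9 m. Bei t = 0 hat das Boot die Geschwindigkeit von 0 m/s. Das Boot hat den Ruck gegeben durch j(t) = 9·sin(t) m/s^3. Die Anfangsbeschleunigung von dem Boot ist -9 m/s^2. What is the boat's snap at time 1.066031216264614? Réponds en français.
Nous devons dériver notre équation du jerk j(t) = 9·sin(t) 1 fois. En prenant d/dt de j(t), nous trouvons s(t) = 9·cos(t). Nous avons le snap s(t) = 9·cos(t). En substituant t = 1.066031216264614: s(1.066031216264614) = 4.35241671939966.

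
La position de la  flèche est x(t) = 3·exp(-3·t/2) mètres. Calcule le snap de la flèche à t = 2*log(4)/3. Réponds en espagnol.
Partiendo de la posición x(t) = 3·exp(-3·t/2), tomamos 4 derivadas. Tomando d/dt de x(t), encontramos v(t) = -9·exp(-3·t/2)/2. Derivando la velocidad, obtenemos la aceleración: a(t) = 27·exp(-3·t/2)/4. Tomando d/dt de a(t), encontramos j(t) = -81·exp(-3·t/2)/8. La derivada de la sacudida da el snap: s(t) = 243·exp(-3·t/2)/16. Tenemos el snap s(t) = 243·exp(-3·t/2)/16. Sustituyendo t = 2*log(4)/3: s(2*log(4)/3) = 243/64.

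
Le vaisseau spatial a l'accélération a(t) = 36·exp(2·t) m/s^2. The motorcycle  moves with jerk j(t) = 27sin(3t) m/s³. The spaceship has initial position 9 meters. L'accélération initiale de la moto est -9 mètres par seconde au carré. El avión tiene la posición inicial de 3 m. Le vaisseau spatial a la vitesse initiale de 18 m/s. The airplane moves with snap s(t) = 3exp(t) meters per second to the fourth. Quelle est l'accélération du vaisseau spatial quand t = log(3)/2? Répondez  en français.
Nous avons l'accélération a(t) = 36·exp(2·t). En substituant t = log(3)/2: a(log(3)/2) = 108.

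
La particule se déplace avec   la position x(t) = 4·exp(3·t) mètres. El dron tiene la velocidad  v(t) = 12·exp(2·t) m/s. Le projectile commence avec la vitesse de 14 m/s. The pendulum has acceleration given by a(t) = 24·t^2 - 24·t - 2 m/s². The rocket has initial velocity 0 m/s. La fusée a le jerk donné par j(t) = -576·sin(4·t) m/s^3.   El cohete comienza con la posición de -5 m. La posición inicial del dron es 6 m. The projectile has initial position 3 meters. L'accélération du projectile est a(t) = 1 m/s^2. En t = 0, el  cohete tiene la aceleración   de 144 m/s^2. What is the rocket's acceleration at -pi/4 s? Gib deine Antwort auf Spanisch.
Necesitamos integrar nuestra ecuación de la sacudida j(t) = -576·sin(4·t) 1 vez. Integrando la sacudida y usando la condición inicial a(0) = 144, obtenemos a(t) = 144·cos(4·t). Tenemos la aceleración a(t) = 144·cos(4·t). Sustituyendo t = -pi/4: a(-pi/4) = -144.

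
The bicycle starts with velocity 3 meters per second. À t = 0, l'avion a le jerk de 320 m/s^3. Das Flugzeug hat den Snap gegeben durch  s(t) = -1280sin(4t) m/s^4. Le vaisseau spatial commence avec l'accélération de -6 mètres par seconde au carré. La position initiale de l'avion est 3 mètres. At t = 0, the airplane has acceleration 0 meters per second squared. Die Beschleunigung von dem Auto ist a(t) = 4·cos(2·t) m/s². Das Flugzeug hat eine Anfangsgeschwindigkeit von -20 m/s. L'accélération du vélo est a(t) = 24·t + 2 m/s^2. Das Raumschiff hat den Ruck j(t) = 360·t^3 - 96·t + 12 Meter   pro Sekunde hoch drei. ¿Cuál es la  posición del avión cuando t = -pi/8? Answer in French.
Nous devons trouver la primitive de notre équation du snap s(t) = -1280·sin(4·t) 4 fois. En intégrant le snap et en utilisant la condition initiale j(0) = 320, nous obtenons j(t) = 320·cos(4·t). En intégrant le jerk et en utilisant la condition initiale a(0) = 0, nous obtenons a(t) = 80·sin(4·t). En prenant ∫a(t)dt et en appliquant v(0) = -20, nous trouvons v(t) = -20·cos(4·t). En prenant ∫v(t)dt et en appliquant x(0) = 3, nous trouvons x(t) = 3 - 5·sin(4·t). Nous avons la position x(t) = 3 - 5·sin(4·t). En substituant t = -pi/8: x(-pi/8) = 8.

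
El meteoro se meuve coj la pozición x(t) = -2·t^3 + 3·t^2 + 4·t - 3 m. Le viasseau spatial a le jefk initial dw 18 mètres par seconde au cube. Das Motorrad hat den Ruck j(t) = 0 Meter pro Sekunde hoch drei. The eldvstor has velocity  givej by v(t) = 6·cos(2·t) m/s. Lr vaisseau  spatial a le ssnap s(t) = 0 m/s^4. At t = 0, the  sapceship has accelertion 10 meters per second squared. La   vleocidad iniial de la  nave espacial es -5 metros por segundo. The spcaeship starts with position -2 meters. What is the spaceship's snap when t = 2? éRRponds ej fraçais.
Nous avons le snap s(t) = 0. En substituant t = 2: s(2) = 0.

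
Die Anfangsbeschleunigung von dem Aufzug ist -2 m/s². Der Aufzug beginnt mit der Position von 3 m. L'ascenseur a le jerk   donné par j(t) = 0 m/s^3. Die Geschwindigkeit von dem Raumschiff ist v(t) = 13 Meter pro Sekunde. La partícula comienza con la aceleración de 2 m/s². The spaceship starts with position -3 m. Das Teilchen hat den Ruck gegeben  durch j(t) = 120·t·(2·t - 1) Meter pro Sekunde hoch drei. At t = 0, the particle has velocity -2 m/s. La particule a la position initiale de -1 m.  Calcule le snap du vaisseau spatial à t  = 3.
En partant de la vitesse v(t) = 13, nous prenons 3 dérivées. En prenant d/dt de v(t), nous trouvons a(t) = 0. En dérivant l'accélération, nous obtenons le jerk: j(t) = 0. La dérivée du jerk donne le snap: s(t) = 0. Nous avons le snap s(t) = 0. En substituant t = 3: s(3) = 0.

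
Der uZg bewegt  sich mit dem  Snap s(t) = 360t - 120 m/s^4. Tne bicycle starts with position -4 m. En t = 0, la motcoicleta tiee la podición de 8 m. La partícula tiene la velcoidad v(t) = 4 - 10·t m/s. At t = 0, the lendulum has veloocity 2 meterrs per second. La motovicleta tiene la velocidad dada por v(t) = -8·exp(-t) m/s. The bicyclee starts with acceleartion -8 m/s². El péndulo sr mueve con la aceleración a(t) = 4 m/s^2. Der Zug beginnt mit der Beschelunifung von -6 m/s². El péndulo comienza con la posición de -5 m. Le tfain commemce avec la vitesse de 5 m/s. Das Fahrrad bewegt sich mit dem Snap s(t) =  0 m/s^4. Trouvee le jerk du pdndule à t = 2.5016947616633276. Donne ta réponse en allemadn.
Um dies zu lösen, müssen wir 1 Ableitung unserer Gleichung für die Beschleunigung a(t) = 4 nehmen. Die Ableitung von der Beschleunigung ergibt den Ruck: j(t) = 0. Aus der Gleichung für den Ruck j(t) = 0, setzen wir t = 2.5016947616633276 ein und erhalten j = 0.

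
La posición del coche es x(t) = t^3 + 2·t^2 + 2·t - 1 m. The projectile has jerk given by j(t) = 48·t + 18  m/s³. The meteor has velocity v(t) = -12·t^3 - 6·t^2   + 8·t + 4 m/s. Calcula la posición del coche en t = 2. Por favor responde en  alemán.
Mit x(t) = t^3 + 2·t^2 + 2·t - 1 und Einsetzen von t = 2, finden wir x = 19.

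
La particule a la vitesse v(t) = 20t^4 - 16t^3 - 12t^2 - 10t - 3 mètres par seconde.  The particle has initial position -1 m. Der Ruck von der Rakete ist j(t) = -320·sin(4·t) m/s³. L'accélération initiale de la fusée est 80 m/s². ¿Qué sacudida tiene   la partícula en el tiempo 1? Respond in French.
Nous devons dériver notre équation de la vitesse v(t) = 20·t^4 - 16·t^3 - 12·t^2 - 10·t - 3 2 fois. La dérivée de la vitesse donne l'accélération: a(t) = 80·t^3 - 48·t^2 - 24·t - 10. En dérivant l'accélération, nous obtenons le jerk: j(t) = 240·t^2 - 96·t - 24. Nous avons le jerk j(t) = 240·t^2 - 96·t - 24. En substituant t = 1: j(1) = 120.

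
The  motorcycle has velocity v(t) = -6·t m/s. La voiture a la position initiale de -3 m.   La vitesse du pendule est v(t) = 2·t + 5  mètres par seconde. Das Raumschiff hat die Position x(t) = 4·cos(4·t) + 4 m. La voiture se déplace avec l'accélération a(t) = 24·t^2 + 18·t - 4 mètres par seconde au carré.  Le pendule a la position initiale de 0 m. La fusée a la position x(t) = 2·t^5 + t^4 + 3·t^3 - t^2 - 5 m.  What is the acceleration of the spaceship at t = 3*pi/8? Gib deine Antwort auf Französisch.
Pour résoudre ceci, nous devons prendre 2 dérivées de notre équation de la position x(t) = 4·cos(4·t) + 4. En prenant d/dt de x(t), nous trouvons v(t) = -16·sin(4·t). La dérivée de la vitesse donne l'accélération: a(t) = -64·cos(4·t). De l'équation de l'accélération a(t) = -64·cos(4·t), nous substituons t = 3*pi/8 pour obtenir a = 0.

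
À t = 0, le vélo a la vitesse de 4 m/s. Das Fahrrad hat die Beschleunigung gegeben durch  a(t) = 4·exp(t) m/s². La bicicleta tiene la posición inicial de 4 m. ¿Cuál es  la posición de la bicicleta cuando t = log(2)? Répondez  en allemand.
Ausgehend von der Beschleunigung a(t) = 4·exp(t), nehmen wir 2 Integrale. Die Stammfunktion von der Beschleunigung, mit v(0) = 4, ergibt die Geschwindigkeit: v(t) = 4·exp(t). Mit ∫v(t)dt und Anwendung von x(0) = 4, finden wir x(t) = 4·exp(t). Wir haben die Position x(t) = 4·exp(t). Durch Einsetzen von t = log(2): x(log(2)) = 8.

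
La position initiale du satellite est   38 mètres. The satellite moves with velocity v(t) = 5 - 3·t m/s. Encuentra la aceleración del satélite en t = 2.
Para resolver esto, necesitamos tomar 1 derivada de nuestra ecuación de la velocidad v(t) = 5 - 3·t. Derivando la velocidad, obtenemos la aceleración: a(t) = -3. Usando a(t) = -3 y sustituyendo t = 2, encontramos a = -3.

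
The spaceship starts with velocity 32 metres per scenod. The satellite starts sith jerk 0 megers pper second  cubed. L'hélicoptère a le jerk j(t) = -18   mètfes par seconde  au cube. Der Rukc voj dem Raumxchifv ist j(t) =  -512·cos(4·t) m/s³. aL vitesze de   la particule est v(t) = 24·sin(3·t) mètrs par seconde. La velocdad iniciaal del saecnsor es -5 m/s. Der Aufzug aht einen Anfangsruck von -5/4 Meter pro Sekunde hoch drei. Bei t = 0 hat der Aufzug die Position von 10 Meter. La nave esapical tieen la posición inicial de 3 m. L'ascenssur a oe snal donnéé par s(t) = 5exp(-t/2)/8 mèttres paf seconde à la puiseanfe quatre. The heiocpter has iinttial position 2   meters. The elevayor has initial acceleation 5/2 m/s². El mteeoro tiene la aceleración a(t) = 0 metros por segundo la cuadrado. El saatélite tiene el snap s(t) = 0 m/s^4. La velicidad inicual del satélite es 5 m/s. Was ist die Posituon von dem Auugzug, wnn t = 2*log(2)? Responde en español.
Para resolver esto, necesitamos tomar 4 antiderivadas de nuestra ecuación del snap s(t) = 5·exp(-t/2)/8. La antiderivada del snap, con j(0) = -5/4, da la sacudida: j(t) = -5·exp(-t/2)/4. Tomando ∫j(t)dt y aplicando a(0) = 5/2, encontramos a(t) = 5·exp(-t/2)/2. La antiderivada de la aceleración, con v(0) = -5, da la velocidad: v(t) = -5·exp(-t/2). La integral de la velocidad, con x(0) = 10, da la posición: x(t) = 10·exp(-t/2). Tenemos la posición x(t) = 10·exp(-t/2). Sustituyendo t = 2*log(2): x(2*log(2)) = 5.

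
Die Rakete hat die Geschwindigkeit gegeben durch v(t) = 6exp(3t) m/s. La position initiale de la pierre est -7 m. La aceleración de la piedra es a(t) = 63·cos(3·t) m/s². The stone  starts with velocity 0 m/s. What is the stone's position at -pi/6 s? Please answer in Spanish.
Para resolver esto, necesitamos tomar 2 integrales de nuestra ecuación de la aceleración a(t) = 63·cos(3·t). Tomando ∫a(t)dt y aplicando v(0) = 0, encontramos v(t) = 21·sin(3·t). Integrando la velocidad y usando la condición inicial x(0) = -7, obtenemos x(t) = -7·cos(3·t). Tenemos la posición x(t) = -7·cos(3·t). Sustituyendo t = -pi/6: x(-pi/6) = 0.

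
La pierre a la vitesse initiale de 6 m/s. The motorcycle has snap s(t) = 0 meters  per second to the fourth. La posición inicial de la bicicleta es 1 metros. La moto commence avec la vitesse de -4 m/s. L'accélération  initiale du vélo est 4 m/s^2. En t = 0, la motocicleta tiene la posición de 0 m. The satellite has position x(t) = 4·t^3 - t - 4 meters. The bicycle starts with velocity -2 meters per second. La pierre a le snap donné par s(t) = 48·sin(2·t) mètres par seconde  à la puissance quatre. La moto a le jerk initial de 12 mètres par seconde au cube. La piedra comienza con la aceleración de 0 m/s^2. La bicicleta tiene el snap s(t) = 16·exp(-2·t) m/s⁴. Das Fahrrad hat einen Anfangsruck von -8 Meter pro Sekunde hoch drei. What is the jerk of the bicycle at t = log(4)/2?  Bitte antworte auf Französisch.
Nous devons trouver l'intégrale de notre équation du snap s(t) = 16·exp(-2·t) 1 fois. La primitive du snap est le jerk. En utilisant j(0) = -8, nous obtenons j(t) = -8·exp(-2·t). De l'équation du jerk j(t) = -8·exp(-2·t), nous substituons t = log(4)/2 pour obtenir j = -2.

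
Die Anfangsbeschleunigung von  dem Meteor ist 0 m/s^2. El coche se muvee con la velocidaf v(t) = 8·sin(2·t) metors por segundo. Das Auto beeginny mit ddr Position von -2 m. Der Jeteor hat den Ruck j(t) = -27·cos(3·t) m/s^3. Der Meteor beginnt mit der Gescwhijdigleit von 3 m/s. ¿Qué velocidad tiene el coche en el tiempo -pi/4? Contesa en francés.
En utilisant v(t) = 8·sin(2·t) et en substituant t = -pi/4, nous trouvons v = -8.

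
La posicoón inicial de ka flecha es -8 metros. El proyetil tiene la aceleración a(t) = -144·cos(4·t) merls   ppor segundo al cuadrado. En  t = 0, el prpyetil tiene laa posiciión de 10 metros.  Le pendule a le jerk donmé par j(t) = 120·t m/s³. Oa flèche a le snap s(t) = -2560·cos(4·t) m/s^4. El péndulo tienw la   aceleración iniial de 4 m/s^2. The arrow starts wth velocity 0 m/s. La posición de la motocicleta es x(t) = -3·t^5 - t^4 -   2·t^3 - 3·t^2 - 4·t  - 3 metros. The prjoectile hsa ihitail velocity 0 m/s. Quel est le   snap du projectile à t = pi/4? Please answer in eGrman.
Um dies zu lösen, müssen wir 2 Ableitungen unserer Gleichung für die Beschleunigung a(t) = -144·cos(4·t) nehmen. Mit d/dt von a(t) finden wir j(t) = 576·sin(4·t). Die Ableitung von dem Ruck ergibt den Snap: s(t) = 2304·cos(4·t). Mit s(t) = 2304·cos(4·t) und Einsetzen von t = pi/4, finden wir s = -2304.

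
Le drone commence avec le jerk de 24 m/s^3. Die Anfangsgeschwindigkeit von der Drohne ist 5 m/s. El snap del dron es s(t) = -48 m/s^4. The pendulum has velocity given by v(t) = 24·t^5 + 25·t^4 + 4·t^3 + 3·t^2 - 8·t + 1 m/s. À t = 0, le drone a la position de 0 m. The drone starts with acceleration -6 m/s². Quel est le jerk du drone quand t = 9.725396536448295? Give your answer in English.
To solve this, we need to take 1 integral of our snap equation s(t) = -48. The integral of snap, with j(0) = 24, gives jerk: j(t) = 24 - 48·t. From the given jerk equation j(t) = 24 - 48·t, we substitute t = 9.725396536448295 to get j = -442.819033749518.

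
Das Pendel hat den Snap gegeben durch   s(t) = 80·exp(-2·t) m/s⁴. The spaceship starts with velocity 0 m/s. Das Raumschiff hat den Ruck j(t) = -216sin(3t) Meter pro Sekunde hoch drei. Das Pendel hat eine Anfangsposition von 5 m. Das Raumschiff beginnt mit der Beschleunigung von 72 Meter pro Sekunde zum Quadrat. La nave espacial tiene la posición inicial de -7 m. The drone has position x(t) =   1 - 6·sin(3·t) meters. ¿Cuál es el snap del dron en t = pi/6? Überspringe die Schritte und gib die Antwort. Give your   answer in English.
The snap at t = pi/6 is s = -486.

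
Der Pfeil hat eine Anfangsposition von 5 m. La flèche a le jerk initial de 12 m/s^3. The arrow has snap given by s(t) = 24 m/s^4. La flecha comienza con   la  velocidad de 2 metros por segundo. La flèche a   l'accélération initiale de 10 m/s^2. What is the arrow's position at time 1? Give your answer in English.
To solve this, we need to take 4 integrals of our snap equation s(t) = 24. Finding the integral of s(t) and using j(0) = 12: j(t) = 24·t + 12. Integrating jerk and using the initial condition a(0) = 10, we get a(t) = 12·t^2 + 12·t + 10. Finding the integral of a(t) and using v(0) = 2: v(t) = 4·t^3 + 6·t^2 + 10·t + 2. Taking ∫v(t)dt and applying x(0) = 5, we find x(t) = t^4 + 2·t^3 + 5·t^2 + 2·t + 5. From the given position equation x(t) = t^4 + 2·t^3 + 5·t^2 + 2·t + 5, we substitute t = 1 to get x = 15.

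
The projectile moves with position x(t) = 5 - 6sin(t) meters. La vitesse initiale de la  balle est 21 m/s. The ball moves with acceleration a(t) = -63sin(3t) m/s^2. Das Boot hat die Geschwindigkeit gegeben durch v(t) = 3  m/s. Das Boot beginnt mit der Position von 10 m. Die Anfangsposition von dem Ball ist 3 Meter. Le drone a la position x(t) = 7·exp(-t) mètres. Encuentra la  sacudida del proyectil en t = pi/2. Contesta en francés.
En partant de la position x(t) = 5 - 6·sin(t), nous prenons 3 dérivées. En prenant d/dt de x(t), nous trouvons v(t) = -6·cos(t). La dérivée de la vitesse donne l'accélération: a(t) = 6·sin(t). En dérivant l'accélération, nous obtenons le jerk: j(t) = 6·cos(t). Nous avons le jerk j(t) = 6·cos(t). En substituant t = pi/2: j(pi/2) = 0.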